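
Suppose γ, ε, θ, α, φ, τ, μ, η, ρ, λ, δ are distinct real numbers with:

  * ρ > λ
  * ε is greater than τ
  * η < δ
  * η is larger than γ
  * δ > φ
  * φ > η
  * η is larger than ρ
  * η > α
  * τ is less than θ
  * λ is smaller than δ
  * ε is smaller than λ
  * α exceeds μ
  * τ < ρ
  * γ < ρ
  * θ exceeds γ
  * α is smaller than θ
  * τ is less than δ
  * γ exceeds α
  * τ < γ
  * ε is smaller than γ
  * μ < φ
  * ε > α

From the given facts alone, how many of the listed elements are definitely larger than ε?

The elements the relations force above ε are λ, γ, ρ, θ, η, φ, δ — no chain reaches any other.
That is 7.

7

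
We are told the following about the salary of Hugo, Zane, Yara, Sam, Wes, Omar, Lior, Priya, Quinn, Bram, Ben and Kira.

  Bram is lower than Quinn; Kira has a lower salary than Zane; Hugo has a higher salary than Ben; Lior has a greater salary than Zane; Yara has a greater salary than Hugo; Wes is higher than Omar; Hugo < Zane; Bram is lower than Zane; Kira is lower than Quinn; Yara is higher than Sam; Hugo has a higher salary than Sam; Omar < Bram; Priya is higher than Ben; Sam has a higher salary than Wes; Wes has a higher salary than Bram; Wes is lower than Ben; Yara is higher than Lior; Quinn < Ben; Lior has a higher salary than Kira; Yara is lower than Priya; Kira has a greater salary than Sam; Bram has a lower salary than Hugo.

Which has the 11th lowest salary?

Yara

Chaining the given pairs: Omar < Bram < Wes < Sam < Kira < Quinn < Ben < Hugo < Zane < Lior < Yara < Priya.
The 11th smallest is Yara.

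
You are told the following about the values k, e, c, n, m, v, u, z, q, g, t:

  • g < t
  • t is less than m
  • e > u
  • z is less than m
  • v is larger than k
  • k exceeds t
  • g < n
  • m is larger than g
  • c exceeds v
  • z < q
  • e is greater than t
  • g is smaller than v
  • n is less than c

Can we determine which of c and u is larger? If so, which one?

undetermined

Following every chain through u: above u we get e.
c is not reached, and no chain runs the other way from c to u.
So the given relations leave the order of u and c undetermined.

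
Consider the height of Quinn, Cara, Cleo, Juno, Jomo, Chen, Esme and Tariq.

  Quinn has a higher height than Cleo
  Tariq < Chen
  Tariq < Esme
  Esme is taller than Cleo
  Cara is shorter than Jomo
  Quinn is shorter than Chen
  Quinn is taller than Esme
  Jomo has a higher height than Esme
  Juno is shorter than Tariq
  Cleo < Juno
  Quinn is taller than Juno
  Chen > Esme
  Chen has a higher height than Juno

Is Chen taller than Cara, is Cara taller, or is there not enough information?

Following every chain through Cara: above Cara we get Jomo.
Chen is not reached, and no chain runs the other way from Chen to Cara.
So the given relations leave the order of Cara and Chen undetermined.

undetermined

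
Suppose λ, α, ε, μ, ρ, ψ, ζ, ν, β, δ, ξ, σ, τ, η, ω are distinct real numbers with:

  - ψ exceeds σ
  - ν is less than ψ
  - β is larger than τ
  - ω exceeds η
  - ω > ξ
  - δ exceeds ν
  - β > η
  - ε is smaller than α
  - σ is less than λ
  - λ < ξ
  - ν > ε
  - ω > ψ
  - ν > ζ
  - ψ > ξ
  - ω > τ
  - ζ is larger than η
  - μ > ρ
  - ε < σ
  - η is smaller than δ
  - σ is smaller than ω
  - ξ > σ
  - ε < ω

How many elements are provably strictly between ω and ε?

5

Chaining upward from ε reaches: σ, ν, α, λ, ξ, ψ, δ.
Chaining downward from ω reaches: η, ζ, τ, σ, ν, λ, ξ, ψ.
Strictly between ε and ω are those in both lists: σ, ν, λ, ξ, ψ — 5 elements.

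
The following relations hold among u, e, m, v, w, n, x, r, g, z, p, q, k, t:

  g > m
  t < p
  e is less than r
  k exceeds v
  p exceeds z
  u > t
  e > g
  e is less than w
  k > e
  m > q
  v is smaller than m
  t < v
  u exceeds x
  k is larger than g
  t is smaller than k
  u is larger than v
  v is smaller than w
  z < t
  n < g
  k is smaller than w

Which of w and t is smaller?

t

The relevant relations are t < v; v < m; m < g; g < e; e < w.
Chaining these gives t < v < m < g < e < w.
So t < w; t is the smaller of the two.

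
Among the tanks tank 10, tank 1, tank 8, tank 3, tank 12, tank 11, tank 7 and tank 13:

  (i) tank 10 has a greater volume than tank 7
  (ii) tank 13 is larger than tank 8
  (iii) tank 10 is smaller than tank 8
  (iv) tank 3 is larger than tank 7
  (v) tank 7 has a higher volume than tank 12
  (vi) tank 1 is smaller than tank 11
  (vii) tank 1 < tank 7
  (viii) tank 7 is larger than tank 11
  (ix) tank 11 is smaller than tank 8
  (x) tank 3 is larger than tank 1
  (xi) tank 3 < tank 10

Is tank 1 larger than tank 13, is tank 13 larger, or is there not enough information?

tank 13

tank 1 < tank 7 and tank 7 < tank 3 give tank 1 < tank 3.
With tank 3 < tank 10: tank 1 < tank 7 < tank 3 < tank 10.
Then tank 10 < tank 8 extends the chain to tank 8.
With tank 8 < tank 13: tank 1 < tank 7 < tank 3 < tank 10 < tank 8 < tank 13.
So tank 13 is larger.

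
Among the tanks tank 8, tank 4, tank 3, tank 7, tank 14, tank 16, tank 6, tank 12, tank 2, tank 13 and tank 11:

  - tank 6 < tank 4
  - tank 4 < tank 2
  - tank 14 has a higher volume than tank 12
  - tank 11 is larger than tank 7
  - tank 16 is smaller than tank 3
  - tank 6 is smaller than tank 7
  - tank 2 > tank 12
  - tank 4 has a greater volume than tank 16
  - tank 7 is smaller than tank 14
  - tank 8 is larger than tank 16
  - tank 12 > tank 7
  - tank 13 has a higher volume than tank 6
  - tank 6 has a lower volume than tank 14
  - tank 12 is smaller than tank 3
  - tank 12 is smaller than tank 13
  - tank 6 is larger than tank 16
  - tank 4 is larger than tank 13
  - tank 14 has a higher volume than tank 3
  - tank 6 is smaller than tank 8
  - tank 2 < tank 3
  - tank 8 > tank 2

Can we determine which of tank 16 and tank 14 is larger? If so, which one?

tank 14

Following the relations from tank 16: tank 16 < tank 6 < tank 7 < tank 12 < tank 13 < tank 4 < tank 2 < tank 3 < tank 14.
So tank 14 is larger.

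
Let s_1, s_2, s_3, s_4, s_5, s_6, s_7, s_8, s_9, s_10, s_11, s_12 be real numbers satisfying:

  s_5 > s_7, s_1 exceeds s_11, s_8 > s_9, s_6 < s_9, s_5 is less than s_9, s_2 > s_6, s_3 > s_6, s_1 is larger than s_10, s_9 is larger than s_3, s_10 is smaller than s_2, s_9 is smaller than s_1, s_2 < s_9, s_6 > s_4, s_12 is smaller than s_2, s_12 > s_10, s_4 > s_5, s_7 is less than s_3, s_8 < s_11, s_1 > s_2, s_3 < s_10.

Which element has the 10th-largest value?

s_4

Piecing the relations together gives one ordering: s_7 < s_5 < s_4 < s_6 < s_3 < s_10 < s_12 < s_2 < s_9 < s_8 < s_11 < s_1.
Counting 10 from the largest end gives s_4.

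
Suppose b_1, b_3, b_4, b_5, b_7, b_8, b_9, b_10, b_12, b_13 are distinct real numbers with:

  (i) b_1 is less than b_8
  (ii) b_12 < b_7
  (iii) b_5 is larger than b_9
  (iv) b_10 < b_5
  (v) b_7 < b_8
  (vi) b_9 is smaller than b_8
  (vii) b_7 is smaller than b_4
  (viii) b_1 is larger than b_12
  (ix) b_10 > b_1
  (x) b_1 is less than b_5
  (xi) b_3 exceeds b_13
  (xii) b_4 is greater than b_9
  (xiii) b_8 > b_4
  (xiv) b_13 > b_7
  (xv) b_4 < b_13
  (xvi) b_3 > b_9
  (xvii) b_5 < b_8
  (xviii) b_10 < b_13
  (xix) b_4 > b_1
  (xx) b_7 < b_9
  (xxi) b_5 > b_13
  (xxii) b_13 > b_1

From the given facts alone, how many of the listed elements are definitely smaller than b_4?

4

From b_4 the given relations immediately reach b_1, b_7, b_9.
From those, b_12 — 4 in total.
No other element is forced below b_4 by the given relations, so the count is 4.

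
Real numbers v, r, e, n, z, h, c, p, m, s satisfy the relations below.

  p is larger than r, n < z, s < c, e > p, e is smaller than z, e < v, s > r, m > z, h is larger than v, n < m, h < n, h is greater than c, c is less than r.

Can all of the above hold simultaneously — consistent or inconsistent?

Chaining the given relations yields s < c < r, so s < r. But one relation states r < s. These cannot both hold.

inconsistent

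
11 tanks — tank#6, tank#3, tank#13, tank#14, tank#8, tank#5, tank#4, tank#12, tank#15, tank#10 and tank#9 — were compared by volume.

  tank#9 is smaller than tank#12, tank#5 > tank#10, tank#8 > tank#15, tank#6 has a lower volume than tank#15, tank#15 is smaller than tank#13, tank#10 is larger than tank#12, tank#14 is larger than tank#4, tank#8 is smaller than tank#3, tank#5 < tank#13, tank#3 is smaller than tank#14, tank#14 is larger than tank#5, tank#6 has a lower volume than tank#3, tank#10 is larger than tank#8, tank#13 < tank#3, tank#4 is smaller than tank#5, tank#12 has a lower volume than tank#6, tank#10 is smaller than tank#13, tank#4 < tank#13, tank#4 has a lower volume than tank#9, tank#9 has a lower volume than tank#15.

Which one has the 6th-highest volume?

Chaining the given pairs: tank#4 < tank#9 < tank#12 < tank#6 < tank#15 < tank#8 < tank#10 < tank#5 < tank#13 < tank#3 < tank#14.
The 6th largest is tank#8.

tank#8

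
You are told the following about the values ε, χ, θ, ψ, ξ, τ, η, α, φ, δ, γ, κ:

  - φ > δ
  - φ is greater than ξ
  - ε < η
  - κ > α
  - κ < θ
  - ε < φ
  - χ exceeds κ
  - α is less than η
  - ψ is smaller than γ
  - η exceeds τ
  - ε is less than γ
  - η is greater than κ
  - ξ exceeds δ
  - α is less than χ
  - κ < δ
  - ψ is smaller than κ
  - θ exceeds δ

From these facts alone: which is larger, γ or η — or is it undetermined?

undetermined

Following every chain through γ: below γ we get ψ, ε.
η is not reached, and no chain runs the other way from η to γ.
So the given relations leave the order of γ and η undetermined.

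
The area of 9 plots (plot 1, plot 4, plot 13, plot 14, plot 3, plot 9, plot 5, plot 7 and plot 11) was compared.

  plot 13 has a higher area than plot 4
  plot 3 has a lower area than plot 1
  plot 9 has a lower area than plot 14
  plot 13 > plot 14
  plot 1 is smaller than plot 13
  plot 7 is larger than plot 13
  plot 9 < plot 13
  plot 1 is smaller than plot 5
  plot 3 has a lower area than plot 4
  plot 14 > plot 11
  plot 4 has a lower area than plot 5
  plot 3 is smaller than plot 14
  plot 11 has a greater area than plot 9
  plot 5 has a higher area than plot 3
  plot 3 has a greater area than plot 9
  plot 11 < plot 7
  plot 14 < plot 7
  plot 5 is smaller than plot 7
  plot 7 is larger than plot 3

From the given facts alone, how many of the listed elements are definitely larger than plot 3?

6

From plot 3 the given relations immediately reach plot 4, plot 1, plot 5, plot 14, plot 7.
From those, plot 13 — 6 in total.
No other element is forced above plot 3 by the given relations, so the count is 6.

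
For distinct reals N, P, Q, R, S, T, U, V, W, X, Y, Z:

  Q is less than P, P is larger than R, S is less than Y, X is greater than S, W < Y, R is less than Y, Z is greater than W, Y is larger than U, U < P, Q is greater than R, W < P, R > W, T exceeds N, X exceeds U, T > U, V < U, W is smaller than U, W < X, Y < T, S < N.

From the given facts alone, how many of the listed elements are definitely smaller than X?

4

From X the given relations immediately reach W, S, U.
From those, V — 4 in total.
Nothing else is reachable below X; 4 in all.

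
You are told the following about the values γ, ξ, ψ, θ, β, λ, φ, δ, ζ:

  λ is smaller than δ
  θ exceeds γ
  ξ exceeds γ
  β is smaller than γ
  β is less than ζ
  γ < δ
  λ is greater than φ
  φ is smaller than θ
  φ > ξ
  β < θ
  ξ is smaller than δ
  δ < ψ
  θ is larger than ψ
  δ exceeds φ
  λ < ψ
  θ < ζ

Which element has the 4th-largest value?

δ

Piecing the relations together gives one ordering: β < γ < ξ < φ < λ < δ < ψ < θ < ζ.
The 4th largest is δ.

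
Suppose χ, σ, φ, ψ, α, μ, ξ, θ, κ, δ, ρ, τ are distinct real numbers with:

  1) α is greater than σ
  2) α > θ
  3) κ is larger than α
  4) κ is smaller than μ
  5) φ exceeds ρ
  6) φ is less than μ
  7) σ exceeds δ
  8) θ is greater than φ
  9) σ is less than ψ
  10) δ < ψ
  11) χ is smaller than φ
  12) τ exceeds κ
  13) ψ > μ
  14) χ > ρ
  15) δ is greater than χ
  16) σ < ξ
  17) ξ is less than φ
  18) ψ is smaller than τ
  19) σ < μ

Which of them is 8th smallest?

α

The consecutive relations fix a unique order: ρ < χ < δ < σ < ξ < φ < θ < α < κ < μ < ψ < τ.
The 8th smallest is α.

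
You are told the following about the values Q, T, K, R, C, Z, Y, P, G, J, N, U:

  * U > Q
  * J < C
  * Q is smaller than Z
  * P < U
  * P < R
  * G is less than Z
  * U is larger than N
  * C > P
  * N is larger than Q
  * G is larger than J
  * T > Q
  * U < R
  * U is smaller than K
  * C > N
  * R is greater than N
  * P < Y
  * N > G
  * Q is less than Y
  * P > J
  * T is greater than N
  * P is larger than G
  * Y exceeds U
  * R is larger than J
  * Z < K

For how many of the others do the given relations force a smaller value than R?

From R the given relations immediately reach J, P, N, U.
From those, Q, G — 6 in total.
Nothing else is reachable below R; 6 in all.

6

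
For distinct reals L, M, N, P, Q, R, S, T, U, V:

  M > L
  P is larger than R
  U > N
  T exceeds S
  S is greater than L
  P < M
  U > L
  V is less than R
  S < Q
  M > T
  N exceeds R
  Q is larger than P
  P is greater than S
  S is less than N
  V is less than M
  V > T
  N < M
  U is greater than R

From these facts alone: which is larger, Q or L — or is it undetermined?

Q

L < S < T < V < R < P < Q, by transitivity through S, T, V, R, P.
So Q is larger.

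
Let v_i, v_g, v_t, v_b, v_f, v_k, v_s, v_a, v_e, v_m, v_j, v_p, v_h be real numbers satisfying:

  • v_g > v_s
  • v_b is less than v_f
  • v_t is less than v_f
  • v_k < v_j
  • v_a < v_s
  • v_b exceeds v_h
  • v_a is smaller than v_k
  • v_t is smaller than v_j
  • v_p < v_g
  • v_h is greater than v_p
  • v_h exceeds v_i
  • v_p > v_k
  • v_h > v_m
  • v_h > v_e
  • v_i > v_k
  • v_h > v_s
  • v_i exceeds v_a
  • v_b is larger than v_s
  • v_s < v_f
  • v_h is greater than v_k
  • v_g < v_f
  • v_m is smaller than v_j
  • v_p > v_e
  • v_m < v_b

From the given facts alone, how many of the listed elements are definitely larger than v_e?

5

The elements the relations force above v_e are v_p, v_h, v_g, v_b, v_f — no chain reaches any other.
That is 5.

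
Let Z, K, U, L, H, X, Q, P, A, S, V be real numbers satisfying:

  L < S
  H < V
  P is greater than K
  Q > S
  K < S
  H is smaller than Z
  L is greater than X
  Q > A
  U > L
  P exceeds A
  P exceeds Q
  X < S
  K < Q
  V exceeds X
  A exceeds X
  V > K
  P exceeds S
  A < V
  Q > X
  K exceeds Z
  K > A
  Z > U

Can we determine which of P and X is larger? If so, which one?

P

The relevant relations are X < L; L < U; U < Z; Z < K; K < S; S < Q; Q < P.
Chaining these gives X < L < U < Z < K < S < Q < P.
So P is larger.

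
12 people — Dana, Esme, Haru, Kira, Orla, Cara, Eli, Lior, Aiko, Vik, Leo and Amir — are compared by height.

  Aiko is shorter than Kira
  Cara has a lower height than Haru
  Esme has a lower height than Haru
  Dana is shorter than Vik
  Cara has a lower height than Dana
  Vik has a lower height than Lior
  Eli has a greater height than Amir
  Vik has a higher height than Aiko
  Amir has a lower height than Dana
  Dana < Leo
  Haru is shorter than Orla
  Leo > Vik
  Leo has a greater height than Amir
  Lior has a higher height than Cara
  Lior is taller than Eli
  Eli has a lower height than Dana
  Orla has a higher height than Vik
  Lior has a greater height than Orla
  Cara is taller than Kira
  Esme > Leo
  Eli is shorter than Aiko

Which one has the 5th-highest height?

Piecing the relations together gives one ordering: Amir < Eli < Aiko < Kira < Cara < Dana < Vik < Leo < Esme < Haru < Orla < Lior.
Counting 5 from the largest end gives Leo.

Leo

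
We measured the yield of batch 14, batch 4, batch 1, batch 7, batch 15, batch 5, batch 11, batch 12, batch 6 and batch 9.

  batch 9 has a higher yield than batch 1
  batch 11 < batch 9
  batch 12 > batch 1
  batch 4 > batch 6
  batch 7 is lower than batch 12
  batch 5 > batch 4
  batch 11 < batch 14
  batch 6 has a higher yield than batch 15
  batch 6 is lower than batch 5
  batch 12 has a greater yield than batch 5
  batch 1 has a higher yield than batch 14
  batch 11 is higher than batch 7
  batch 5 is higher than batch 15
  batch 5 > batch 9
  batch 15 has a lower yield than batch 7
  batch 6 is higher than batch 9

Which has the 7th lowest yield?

Chaining the given pairs: batch 15 < batch 7 < batch 11 < batch 14 < batch 1 < batch 9 < batch 6 < batch 4 < batch 5 < batch 12.
The 7th smallest is batch 6.

batch 6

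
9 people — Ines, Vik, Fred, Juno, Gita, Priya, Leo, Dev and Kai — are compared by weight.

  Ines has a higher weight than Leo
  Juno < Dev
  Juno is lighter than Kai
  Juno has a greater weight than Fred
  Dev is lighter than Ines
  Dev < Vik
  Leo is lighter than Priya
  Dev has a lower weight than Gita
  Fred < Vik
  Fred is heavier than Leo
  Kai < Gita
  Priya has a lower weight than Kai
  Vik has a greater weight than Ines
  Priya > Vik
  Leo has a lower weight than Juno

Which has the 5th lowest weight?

Ines

Chaining the given pairs: Leo < Fred < Juno < Dev < Ines < Vik < Priya < Kai < Gita.
Counting 5 from the smallest end gives Ines.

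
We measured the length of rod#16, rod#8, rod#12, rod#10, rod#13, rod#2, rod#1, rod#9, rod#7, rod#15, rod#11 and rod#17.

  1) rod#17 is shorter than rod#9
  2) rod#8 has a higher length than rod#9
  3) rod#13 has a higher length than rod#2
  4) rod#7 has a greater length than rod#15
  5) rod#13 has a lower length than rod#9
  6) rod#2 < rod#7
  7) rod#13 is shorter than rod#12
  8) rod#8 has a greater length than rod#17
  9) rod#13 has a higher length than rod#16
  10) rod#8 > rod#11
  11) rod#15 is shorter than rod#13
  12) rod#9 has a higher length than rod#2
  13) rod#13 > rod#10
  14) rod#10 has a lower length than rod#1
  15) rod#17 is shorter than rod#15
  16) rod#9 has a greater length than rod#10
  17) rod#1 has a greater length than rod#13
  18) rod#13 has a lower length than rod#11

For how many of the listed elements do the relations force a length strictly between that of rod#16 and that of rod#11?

1

The relations place rod#16 below rod#11. An element lies strictly between them when it is forced above rod#16 and also forced below rod#11.
Above rod#16: {rod#13, rod#9, rod#1, rod#12, rod#8}. Below rod#11: {rod#17, rod#15, rod#10, rod#2, rod#13}.
Intersection: {rod#13} — 1.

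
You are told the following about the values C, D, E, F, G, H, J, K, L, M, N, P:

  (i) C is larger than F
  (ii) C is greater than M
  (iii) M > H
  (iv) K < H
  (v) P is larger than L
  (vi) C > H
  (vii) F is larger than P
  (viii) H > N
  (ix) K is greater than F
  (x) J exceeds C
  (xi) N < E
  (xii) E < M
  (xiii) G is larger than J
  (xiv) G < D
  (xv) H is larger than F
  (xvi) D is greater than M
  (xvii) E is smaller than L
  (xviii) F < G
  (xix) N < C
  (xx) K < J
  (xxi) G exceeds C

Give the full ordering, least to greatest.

N < E < L < P < F < K < H < M < C < J < G < D

Each adjacent pair is fixed by a given relation: N < E; E < L; L < P; P < F; F < K; K < H; H < M; M < C; C < J; J < G; G < D. Chaining them end to end gives the full order.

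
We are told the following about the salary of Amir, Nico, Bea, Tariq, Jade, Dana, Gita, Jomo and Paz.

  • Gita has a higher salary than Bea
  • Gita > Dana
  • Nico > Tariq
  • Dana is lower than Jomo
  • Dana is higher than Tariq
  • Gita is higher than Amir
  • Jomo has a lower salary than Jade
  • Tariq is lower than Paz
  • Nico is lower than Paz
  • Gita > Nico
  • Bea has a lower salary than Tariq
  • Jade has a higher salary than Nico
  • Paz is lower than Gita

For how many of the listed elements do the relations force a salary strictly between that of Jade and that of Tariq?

The relations place Tariq below Jade. An element lies strictly between them when it is forced above Tariq and also forced below Jade.
Above Tariq: {Nico, Dana, Paz, Jomo, Gita}. Below Jade: {Bea, Nico, Dana, Jomo}.
Intersection: {Nico, Dana, Jomo} — 3.

3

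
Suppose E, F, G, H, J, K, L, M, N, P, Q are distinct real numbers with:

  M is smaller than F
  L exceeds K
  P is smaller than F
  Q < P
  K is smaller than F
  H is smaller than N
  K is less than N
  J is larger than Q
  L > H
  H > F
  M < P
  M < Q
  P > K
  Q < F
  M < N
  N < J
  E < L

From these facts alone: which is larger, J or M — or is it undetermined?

J

M < Q and Q < P give M < P.
Then P < F extends the chain to F.
Then F < H extends the chain to H.
With H < N: M < Q < P < F < H < N.
Then N < J extends the chain to J.
So J is larger.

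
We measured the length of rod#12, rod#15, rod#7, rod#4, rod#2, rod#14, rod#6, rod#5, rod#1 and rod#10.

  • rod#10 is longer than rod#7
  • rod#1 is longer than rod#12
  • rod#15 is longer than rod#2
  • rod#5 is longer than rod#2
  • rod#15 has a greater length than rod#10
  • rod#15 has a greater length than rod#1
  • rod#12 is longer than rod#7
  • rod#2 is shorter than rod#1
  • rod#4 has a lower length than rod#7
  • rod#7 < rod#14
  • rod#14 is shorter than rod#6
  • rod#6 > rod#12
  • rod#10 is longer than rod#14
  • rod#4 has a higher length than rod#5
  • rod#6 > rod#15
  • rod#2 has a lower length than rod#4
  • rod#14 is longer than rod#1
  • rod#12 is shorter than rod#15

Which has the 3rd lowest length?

rod#4

The consecutive relations fix a unique order: rod#2 < rod#5 < rod#4 < rod#7 < rod#12 < rod#1 < rod#14 < rod#10 < rod#15 < rod#6.
Counting 3 from the smallest end gives rod#4.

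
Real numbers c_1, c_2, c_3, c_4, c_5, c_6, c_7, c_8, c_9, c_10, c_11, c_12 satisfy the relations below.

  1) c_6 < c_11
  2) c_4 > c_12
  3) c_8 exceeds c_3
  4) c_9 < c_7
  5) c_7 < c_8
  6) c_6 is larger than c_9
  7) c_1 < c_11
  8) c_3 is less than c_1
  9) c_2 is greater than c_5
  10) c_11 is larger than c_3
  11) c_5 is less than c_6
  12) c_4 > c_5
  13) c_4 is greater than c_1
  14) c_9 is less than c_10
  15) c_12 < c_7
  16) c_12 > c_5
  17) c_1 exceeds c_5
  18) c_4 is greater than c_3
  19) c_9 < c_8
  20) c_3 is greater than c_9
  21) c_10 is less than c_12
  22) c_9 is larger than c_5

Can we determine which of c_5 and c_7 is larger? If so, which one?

c_5 < c_9 and c_9 < c_10 give c_5 < c_10.
With c_10 < c_12: c_5 < c_9 < c_10 < c_12.
With c_12 < c_7: c_5 < c_9 < c_10 < c_12 < c_7.
So c_7 is larger.

c_7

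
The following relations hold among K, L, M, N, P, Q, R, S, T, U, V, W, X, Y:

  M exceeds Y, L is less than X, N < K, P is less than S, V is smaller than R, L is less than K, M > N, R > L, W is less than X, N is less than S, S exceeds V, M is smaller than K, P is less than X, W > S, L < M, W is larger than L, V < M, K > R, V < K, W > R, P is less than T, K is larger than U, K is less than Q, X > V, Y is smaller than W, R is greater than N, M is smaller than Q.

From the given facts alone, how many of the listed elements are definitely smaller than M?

4

From M the given relations immediately reach Y, L, N, V.
No other element is forced below M by the given relations, so the count is 4.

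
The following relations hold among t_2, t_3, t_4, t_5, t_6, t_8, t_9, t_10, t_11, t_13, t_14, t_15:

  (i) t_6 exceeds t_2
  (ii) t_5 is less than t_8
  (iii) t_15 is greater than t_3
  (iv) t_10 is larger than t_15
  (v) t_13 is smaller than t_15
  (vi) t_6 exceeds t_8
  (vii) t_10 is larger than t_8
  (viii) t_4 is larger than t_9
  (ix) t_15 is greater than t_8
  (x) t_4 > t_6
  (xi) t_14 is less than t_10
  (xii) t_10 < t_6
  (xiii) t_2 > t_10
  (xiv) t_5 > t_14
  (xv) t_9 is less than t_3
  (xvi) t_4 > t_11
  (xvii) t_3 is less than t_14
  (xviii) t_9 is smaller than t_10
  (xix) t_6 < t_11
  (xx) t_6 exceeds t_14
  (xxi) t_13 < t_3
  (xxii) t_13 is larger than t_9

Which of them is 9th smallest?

t_2

Piecing the relations together gives one ordering: t_9 < t_13 < t_3 < t_14 < t_5 < t_8 < t_15 < t_10 < t_2 < t_6 < t_11 < t_4.
Counting 9 from the smallest end gives t_2.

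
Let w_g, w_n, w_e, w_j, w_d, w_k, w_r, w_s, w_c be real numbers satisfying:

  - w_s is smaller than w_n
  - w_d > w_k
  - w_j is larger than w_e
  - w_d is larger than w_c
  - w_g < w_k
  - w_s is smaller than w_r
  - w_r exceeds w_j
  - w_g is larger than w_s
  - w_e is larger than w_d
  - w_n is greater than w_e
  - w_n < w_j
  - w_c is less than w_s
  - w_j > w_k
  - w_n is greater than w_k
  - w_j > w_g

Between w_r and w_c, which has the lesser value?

w_c

Following the relations from w_c: w_c < w_s < w_g < w_k < w_d < w_e < w_n < w_j < w_r.
So w_c < w_r; w_c is the smaller of the two.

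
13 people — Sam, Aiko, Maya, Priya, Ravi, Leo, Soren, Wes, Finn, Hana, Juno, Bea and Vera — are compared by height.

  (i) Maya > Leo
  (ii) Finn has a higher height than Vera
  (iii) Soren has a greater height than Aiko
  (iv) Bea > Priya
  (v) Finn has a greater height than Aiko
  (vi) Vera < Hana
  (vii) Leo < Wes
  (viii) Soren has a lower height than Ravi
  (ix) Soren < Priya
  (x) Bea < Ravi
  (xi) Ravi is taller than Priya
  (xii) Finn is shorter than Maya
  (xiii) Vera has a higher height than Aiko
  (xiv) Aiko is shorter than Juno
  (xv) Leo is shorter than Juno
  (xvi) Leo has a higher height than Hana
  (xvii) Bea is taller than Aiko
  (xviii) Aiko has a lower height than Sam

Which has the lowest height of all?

Aiko

Chaining upward from Aiko: directly above it, Vera, Soren, Finn, Sam, Bea, Juno; then Hana, Priya, Maya, Ravi; then Leo; then Wes.
That covers every other element, and nothing is given below Aiko, so Aiko is the lowest height.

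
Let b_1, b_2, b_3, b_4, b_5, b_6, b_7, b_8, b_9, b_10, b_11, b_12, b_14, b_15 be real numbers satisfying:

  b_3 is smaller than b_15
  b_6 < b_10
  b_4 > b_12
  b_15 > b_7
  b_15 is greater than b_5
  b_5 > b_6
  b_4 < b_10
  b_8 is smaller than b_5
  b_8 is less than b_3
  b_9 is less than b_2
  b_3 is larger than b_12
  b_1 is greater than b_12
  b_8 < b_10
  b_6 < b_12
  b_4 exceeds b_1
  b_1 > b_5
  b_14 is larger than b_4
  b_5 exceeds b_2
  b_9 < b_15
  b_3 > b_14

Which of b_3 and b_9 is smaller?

b_9

Link the given pairs in sequence: b_9 < b_2; b_2 < b_5; b_5 < b_1; b_1 < b_4; b_4 < b_14; b_14 < b_3.
Together: b_9 < b_2 < b_5 < b_1 < b_4 < b_14 < b_3.
So b_9 < b_3; b_9 is the smaller of the two.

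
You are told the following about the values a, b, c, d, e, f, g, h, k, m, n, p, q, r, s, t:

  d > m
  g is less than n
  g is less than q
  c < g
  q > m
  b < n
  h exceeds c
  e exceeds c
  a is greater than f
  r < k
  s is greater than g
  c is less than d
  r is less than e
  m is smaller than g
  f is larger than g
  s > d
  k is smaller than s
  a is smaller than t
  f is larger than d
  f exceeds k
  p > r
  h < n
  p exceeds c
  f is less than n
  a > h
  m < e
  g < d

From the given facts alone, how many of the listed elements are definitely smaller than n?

9

Directly below n: g, h, f, b.
One step further: c, m, d, k (8 so far).
One step further: r (9 so far).
No other element is forced below n by the given relations, so the count is 9.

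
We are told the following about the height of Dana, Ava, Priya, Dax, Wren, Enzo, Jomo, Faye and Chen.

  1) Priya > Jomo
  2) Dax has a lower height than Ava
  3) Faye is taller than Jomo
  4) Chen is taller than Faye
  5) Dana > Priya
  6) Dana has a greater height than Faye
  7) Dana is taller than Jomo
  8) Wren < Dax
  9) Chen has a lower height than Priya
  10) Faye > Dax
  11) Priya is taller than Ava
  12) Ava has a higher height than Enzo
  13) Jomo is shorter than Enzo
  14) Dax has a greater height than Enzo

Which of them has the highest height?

Wren is not greatest since Wren < Dax; Jomo is not greatest since Jomo < Enzo; Enzo is not greatest since Enzo < Dax; Dax is not greatest since Dax < Faye; Faye is not greatest since Faye < Chen; Chen is not greatest since Chen < Priya; Ava is not greatest since Ava < Priya; Priya is not greatest since Priya < Dana.
Only Dana has nothing above it, so Dana is the highest height.

Dana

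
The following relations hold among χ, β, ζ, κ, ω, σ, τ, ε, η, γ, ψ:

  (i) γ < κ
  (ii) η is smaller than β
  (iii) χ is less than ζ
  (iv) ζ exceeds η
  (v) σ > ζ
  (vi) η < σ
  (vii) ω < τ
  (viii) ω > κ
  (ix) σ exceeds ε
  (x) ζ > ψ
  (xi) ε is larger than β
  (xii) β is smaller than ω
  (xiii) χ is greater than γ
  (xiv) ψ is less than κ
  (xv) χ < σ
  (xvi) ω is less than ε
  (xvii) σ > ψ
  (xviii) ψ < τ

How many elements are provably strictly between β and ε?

1

Chaining upward from β reaches: ω, τ, σ.
Chaining downward from ε reaches: γ, ψ, η, κ, ω.
Strictly between β and ε are those in both lists: ω — 1 element.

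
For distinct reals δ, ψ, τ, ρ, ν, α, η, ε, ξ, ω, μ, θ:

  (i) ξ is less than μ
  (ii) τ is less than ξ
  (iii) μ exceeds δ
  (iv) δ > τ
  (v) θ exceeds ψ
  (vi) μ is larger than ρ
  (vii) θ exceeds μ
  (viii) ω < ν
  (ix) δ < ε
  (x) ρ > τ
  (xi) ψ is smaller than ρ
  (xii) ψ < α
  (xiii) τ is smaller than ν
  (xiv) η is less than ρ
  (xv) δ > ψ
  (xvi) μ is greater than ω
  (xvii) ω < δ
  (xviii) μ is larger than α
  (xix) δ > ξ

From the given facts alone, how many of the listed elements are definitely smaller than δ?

4

Directly below δ: τ, ψ, ξ, ω.
Nothing else is reachable below δ; 4 in all.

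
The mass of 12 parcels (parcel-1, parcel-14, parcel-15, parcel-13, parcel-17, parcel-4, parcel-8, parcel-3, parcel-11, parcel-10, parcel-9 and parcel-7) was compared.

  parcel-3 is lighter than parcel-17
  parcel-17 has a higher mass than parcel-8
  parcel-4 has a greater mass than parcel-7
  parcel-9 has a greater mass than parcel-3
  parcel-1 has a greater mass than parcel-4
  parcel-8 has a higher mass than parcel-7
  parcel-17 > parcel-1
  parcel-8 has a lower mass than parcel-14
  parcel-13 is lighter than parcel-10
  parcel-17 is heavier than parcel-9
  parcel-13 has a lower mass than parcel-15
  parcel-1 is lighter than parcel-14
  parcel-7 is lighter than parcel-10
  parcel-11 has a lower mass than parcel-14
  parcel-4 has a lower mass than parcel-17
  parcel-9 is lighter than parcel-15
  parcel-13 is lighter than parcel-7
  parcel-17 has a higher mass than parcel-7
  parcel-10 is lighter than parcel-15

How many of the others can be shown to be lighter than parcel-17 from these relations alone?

The elements the relations force below parcel-17 are parcel-3, parcel-13, parcel-9, parcel-7, parcel-4, parcel-1, parcel-8 — no chain reaches any other.
That is 7.

7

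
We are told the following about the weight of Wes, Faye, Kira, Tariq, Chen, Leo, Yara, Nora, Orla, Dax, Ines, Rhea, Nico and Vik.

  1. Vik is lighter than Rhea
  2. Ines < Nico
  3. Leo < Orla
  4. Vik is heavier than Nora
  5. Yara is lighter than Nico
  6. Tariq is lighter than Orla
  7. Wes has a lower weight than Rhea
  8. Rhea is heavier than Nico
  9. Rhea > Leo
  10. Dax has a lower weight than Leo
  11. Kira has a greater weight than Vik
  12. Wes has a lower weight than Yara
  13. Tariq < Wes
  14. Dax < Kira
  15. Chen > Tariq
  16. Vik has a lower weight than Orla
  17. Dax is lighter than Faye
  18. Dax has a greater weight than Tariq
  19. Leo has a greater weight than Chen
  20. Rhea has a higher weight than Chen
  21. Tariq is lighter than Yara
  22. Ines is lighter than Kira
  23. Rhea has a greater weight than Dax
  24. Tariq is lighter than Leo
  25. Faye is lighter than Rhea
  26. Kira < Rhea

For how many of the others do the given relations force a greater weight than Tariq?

10

The elements the relations force above Tariq are Wes, Yara, Dax, Chen, Leo, Nico, Faye, Orla, Kira, Rhea — no chain reaches any other.
That is 10.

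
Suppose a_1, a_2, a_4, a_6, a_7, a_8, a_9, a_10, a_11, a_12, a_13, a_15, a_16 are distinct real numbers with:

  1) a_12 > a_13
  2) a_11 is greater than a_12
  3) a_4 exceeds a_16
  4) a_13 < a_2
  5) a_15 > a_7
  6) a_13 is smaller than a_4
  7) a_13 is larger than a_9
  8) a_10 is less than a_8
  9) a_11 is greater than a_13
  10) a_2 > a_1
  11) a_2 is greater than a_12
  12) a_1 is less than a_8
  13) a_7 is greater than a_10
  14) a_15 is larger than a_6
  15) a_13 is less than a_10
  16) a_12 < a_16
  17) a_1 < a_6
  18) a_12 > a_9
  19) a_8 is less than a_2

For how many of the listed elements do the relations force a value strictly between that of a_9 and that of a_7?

2

The relations place a_9 below a_7. An element lies strictly between them when it is forced above a_9 and also forced below a_7.
Above a_9: {a_13, a_10, a_12, a_11, a_16, a_4, a_8, a_15, a_2}. Below a_7: {a_13, a_10}.
Intersection: {a_13, a_10} — 2.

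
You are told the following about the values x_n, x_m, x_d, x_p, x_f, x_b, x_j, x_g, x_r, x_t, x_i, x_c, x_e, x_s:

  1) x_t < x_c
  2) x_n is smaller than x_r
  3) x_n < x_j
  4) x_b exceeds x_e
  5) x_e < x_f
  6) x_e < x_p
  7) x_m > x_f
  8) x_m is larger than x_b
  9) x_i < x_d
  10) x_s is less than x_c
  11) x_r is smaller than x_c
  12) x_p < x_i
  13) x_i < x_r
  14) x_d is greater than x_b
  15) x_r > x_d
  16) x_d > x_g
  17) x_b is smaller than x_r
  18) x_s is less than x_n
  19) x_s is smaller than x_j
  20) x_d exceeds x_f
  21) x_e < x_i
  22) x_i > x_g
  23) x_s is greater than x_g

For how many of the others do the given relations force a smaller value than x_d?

6

From x_d the given relations immediately reach x_g, x_i, x_b, x_f.
From those, x_e, x_p — 6 in total.
No other element is forced below x_d by the given relations, so the count is 6.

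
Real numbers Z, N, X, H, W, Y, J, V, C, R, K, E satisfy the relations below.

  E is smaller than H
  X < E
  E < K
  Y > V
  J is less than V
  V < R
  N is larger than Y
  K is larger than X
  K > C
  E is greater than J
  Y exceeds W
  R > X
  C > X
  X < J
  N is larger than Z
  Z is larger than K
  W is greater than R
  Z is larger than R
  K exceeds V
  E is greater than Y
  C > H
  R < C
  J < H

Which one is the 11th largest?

J

Piecing the relations together gives one ordering: X < J < V < R < W < Y < E < H < C < K < Z < N.
The 11th largest is J.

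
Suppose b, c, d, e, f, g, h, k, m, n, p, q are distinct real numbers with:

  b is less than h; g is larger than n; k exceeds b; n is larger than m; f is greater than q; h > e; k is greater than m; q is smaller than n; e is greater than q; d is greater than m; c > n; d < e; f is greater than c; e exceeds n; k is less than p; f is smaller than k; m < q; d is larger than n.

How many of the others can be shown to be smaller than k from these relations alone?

The elements the relations force below k are m, q, n, c, b, f — no chain reaches any other.
That is 6.

6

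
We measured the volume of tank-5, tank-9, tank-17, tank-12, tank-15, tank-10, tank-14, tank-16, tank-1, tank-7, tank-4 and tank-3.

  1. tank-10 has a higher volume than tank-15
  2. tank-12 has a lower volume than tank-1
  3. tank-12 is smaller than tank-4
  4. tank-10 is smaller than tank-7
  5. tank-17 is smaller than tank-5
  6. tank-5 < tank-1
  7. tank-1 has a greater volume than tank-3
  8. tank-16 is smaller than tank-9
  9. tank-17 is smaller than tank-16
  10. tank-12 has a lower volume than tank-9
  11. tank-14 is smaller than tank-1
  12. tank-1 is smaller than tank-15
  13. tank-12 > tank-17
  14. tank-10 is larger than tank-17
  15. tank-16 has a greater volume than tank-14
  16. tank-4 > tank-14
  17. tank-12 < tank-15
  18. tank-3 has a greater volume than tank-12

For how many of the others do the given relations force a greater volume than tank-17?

The elements the relations force above tank-17 are tank-12, tank-5, tank-3, tank-1, tank-16, tank-15, tank-4, tank-9, tank-10, tank-7 — no chain reaches any other.
That is 10.

10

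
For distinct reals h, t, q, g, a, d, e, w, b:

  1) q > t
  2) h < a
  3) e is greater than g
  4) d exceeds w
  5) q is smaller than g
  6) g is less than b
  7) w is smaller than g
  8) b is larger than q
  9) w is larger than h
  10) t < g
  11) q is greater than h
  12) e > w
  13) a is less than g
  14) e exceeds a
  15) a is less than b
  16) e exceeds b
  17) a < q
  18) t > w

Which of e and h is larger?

e

The relevant relations are h < w; w < t; t < q; q < g; g < e.
Chaining these gives h < w < t < q < g < e.
So h < e; e is the larger of the two.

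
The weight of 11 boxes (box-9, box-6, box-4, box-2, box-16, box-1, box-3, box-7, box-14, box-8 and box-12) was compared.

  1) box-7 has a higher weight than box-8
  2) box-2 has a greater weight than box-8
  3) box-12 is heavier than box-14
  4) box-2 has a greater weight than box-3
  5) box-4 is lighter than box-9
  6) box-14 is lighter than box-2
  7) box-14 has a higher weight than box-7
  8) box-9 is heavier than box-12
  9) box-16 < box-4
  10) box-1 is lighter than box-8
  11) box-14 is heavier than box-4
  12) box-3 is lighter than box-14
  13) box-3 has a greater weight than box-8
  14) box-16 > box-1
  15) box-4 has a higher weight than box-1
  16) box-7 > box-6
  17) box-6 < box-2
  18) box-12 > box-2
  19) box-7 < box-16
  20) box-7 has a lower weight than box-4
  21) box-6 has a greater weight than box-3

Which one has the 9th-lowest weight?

box-2

The consecutive relations fix a unique order: box-1 < box-8 < box-3 < box-6 < box-7 < box-16 < box-4 < box-14 < box-2 < box-12 < box-9.
Counting 9 from the smallest end gives box-2.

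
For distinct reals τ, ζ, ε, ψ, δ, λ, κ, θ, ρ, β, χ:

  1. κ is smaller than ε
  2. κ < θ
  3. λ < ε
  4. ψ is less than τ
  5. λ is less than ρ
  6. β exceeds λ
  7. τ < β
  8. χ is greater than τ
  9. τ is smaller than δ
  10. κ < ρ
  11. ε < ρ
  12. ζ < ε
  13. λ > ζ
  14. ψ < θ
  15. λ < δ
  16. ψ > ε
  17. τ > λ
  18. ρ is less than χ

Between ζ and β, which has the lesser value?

ζ

ζ < λ < ε < ψ < τ < β, by transitivity through λ, ε, ψ, τ.
So ζ < β; ζ is the smaller of the two.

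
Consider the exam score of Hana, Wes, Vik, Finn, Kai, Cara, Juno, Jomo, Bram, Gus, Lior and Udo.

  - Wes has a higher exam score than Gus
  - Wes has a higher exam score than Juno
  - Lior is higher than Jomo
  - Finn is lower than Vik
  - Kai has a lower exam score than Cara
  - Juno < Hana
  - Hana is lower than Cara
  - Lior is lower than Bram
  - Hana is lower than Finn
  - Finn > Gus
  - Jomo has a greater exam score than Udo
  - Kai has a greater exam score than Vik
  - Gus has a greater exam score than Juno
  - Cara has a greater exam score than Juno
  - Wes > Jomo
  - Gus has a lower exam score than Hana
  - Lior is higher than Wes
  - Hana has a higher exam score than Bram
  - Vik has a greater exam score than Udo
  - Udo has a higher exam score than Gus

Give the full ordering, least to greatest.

Juno < Gus < Udo < Jomo < Wes < Lior < Bram < Hana < Finn < Vik < Kai < Cara

Nothing is placed below Juno, so it is least; from there Juno < Gus; Gus < Udo; Udo < Jomo; Jomo < Wes; Wes < Lior; Lior < Bram; Bram < Hana; Hana < Finn; Finn < Vik; Vik < Kai; Kai < Cara, each given directly.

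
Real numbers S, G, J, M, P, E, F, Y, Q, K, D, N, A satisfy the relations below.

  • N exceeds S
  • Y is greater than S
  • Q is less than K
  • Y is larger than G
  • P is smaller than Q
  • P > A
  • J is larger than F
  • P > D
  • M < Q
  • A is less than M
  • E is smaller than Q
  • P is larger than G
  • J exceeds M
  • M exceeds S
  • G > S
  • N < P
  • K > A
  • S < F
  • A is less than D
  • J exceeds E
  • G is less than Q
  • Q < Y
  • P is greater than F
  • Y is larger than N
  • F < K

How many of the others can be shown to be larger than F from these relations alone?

5

Directly above F: J, P, K.
One step further: Q (4 so far).
One step further: Y (5 so far).
No other element is forced above F by the given relations, so the count is 5.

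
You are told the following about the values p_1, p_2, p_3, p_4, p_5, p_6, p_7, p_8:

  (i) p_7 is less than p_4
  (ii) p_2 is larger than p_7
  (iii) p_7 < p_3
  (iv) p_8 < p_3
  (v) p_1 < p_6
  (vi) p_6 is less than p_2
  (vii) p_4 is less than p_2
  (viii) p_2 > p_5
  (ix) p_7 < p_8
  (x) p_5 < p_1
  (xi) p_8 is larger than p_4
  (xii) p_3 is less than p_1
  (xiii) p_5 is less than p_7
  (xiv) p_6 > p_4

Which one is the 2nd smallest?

Chaining the given pairs: p_5 < p_7 < p_4 < p_8 < p_3 < p_1 < p_6 < p_2.
Counting 2 from the smallest end gives p_7.

p_7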